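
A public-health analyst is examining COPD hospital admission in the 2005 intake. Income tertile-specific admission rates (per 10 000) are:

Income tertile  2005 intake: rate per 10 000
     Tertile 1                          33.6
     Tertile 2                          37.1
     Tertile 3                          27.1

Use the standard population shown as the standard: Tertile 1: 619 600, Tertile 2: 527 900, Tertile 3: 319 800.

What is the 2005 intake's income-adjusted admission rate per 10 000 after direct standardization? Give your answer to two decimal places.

Standard total = 1 467 300; weights = 0.4223, 0.3598, 0.2180.
Standardized rate: 0.4223×33.6 + 0.3598×37.1 + 0.2180×27.1 = 33.4425 per 10 000.

33.44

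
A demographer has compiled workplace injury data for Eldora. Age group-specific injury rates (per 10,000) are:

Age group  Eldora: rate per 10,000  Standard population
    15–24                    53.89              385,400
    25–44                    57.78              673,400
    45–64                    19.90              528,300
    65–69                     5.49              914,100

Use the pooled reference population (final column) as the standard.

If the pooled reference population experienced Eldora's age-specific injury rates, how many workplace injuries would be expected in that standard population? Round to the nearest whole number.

Expected workplace injuries = Σ (standard pop × age-specific rate ÷ 10,000)
= 385,400×53.89/10,000 + 673,400×57.78/10,000 + 528,300×19.90/10,000 + 914,100×5.49/10,000
= 2076.92 + 3890.91 + 1051.32 + 501.84 = 7520.98.

7521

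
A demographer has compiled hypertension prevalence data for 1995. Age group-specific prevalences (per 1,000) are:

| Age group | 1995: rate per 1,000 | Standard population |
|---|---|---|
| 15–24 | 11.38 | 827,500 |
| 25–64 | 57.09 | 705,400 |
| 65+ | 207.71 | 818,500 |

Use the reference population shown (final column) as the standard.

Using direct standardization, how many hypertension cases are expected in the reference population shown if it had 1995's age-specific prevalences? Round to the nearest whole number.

219699

Expected hypertension cases = Σ (standard pop × age-specific rate ÷ 1,000)
= 827,500×11.38/1,000 + 705,400×57.09/1,000 + 818,500×207.71/1,000
= 9416.95 + 40271.29 + 170010.64 = 219698.87.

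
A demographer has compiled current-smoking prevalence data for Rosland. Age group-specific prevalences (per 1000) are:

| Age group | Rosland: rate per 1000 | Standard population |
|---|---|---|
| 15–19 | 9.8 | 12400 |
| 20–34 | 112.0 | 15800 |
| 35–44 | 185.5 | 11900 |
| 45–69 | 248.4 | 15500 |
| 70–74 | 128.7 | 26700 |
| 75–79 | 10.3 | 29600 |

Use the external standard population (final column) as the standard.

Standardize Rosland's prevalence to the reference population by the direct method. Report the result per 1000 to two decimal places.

Standard total = 111900; weights = 0.1108, 0.1412, 0.1063, 0.1385, 0.2386, 0.2645.
Standardized rate: 0.1108×9.8 + 0.1412×112.0 + 0.1063×185.5 + 0.1385×248.4 + 0.2386×128.7 + 0.2645×10.3 = 104.4677 per 1000.

104.47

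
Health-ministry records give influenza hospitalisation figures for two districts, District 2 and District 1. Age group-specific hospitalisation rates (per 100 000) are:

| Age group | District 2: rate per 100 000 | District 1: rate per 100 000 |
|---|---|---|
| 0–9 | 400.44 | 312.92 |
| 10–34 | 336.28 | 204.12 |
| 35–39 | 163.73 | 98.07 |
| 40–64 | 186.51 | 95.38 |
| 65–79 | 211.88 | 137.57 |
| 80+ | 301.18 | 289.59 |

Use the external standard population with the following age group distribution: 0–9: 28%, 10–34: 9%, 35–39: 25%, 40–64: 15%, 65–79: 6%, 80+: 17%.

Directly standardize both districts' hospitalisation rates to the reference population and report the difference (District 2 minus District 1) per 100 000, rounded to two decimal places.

Standard weights: 0.28, 0.09, 0.25, 0.15, 0.06, 0.17.
District 2: 0.2800×400.44 + 0.0900×336.28 + 0.2500×163.73 + 0.1500×186.51 + 0.0600×211.88 + 0.1700×301.18 = 275.2108 per 100 000.
District 1: 0.2800×312.92 + 0.0900×204.12 + 0.2500×98.07 + 0.1500×95.38 + 0.0600×137.57 + 0.1700×289.59 = 202.2974 per 100 000.
Difference = 275.2108 − 202.2974 = 72.9134.

72.91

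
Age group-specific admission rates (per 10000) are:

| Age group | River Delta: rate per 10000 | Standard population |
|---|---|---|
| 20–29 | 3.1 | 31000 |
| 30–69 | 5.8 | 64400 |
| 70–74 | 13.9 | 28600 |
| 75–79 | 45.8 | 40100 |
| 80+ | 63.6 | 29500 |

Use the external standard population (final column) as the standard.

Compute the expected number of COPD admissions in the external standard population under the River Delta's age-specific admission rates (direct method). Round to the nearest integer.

458

Expected COPD admissions = Σ (standard pop × age-specific rate ÷ 10000)
= 31000×3.1/10000 + 64400×5.8/10000 + 28600×13.9/10000 + 40100×45.8/10000 + 29500×63.6/10000
= 9.61 + 37.35 + 39.75 + 183.66 + 187.62 = 457.99.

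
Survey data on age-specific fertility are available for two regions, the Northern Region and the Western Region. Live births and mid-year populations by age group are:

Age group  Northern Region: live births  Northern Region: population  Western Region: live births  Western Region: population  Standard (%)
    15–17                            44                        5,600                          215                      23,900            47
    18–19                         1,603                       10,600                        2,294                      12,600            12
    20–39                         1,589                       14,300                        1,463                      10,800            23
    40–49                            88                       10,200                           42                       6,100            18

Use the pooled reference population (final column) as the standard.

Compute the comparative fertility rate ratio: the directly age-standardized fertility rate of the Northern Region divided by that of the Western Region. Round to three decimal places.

Age-specific rates per 1,000 for the Northern Region: 7.857, 151.226, 111.119, 8.627.
For the Western Region: 8.996, 182.063, 135.463, 6.885.
Standard weights: 0.47, 0.12, 0.23, 0.18.
The Northern Region: 0.4700×7.857 + 0.1200×151.226 + 0.2300×111.119 + 0.1800×8.627 = 48.9503 per 1,000.
The Western Region: 0.4700×8.996 + 0.1200×182.063 + 0.2300×135.463 + 0.1800×6.885 = 58.4715 per 1,000.
Ratio = 48.9503 ÷ 58.4715 = 0.83717.

0.837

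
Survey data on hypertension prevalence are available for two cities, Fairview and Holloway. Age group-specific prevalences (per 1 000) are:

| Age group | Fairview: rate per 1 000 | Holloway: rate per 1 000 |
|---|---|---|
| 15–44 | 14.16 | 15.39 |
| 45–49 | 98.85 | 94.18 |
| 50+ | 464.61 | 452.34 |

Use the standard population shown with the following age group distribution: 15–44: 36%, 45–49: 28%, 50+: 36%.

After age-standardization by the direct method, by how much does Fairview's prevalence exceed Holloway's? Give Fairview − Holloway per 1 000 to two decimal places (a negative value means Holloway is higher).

5.28

Standard weights: 0.36, 0.28, 0.36.
Fairview: 0.3600×14.16 + 0.2800×98.85 + 0.3600×464.61 = 200.0352 per 1 000.
Holloway: 0.3600×15.39 + 0.2800×94.18 + 0.3600×452.34 = 194.7532 per 1 000.
Difference = 200.0352 − 194.7532 = 5.2820.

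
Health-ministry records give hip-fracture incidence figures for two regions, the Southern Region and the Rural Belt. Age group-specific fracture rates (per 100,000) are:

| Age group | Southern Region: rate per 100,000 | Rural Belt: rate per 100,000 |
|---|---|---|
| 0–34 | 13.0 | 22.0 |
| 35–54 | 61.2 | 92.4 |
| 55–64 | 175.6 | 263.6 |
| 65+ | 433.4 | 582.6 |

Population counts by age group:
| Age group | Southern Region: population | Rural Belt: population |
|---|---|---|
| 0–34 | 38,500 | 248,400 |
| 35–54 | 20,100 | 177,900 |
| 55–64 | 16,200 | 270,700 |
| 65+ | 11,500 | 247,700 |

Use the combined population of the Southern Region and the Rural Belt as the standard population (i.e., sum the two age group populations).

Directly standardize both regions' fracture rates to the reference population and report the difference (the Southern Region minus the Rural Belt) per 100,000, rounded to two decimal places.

-70.49

Combined standard total = 1,031,000; weights = 0.2783, 0.1920, 0.2783, 0.2514.
The Southern Region: 0.2783×13.0 + 0.1920×61.2 + 0.2783×175.6 + 0.2514×433.4 = 173.1952 per 100,000.
The Rural Belt: 0.2783×22.0 + 0.1920×92.4 + 0.2783×263.6 + 0.2514×582.6 = 243.6894 per 100,000.
Difference = 173.1952 − 243.6894 = -70.4942.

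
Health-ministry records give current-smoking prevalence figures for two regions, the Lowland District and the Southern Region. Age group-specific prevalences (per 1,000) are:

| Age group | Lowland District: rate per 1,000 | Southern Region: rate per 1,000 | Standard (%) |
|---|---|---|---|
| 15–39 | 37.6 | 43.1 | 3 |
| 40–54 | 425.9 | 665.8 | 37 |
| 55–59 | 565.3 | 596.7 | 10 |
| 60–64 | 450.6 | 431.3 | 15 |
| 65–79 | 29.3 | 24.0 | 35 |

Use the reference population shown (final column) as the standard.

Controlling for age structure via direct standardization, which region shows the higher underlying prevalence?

Southern Region

Standard weights: 0.03, 0.37, 0.10, 0.15, 0.35.
The Lowland District: 0.0300×37.6 + 0.3700×425.9 + 0.1000×565.3 + 0.1500×450.6 + 0.3500×29.3 = 293.0860 per 1,000.
The Southern Region: 0.0300×43.1 + 0.3700×665.8 + 0.1000×596.7 + 0.1500×431.3 + 0.3500×24.0 = 380.4040 per 1,000.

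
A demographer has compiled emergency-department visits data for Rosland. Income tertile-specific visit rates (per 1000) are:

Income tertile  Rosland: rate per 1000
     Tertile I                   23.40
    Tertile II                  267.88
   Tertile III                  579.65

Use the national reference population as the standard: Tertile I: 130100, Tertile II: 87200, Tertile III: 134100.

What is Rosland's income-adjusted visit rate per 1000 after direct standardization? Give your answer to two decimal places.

296.34

Standard total = 351400; weights = 0.3702, 0.2482, 0.3816.
Standardized rate: 0.3702×23.40 + 0.2482×267.88 + 0.3816×579.65 = 296.3419 per 1000.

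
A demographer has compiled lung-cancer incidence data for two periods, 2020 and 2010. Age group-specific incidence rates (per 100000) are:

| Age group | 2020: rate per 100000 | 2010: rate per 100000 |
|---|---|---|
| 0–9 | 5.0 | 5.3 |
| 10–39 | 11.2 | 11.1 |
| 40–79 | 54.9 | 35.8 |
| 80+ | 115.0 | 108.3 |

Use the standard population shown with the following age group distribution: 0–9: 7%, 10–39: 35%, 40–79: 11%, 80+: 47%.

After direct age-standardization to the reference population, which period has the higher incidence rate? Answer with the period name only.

2020

Standard weights: 0.07, 0.35, 0.11, 0.47.
2020: 0.0700×5.0 + 0.3500×11.2 + 0.1100×54.9 + 0.4700×115.0 = 64.3590 per 100000.
2010: 0.0700×5.3 + 0.3500×11.1 + 0.1100×35.8 + 0.4700×108.3 = 59.0950 per 100000.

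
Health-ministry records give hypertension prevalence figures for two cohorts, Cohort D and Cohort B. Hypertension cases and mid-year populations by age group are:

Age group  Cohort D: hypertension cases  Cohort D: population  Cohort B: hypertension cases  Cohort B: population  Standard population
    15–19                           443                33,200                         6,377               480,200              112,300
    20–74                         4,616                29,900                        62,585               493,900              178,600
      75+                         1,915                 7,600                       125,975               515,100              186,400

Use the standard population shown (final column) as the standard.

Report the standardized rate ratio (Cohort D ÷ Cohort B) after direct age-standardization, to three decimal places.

Age-specific rates per 1,000 for Cohort D: 13.343, 154.381, 251.974.
For Cohort B: 13.280, 126.716, 244.564.
Standard total = 477,300; weights = 0.2353, 0.3742, 0.3905.
Cohort D: 0.2353×13.343 + 0.3742×154.381 + 0.3905×251.974 = 159.3104 per 1,000.
Cohort B: 0.2353×13.280 + 0.3742×126.716 + 0.3905×244.564 = 146.0498 per 1,000.
Ratio = 159.3104 ÷ 146.0498 = 1.09080.

1.091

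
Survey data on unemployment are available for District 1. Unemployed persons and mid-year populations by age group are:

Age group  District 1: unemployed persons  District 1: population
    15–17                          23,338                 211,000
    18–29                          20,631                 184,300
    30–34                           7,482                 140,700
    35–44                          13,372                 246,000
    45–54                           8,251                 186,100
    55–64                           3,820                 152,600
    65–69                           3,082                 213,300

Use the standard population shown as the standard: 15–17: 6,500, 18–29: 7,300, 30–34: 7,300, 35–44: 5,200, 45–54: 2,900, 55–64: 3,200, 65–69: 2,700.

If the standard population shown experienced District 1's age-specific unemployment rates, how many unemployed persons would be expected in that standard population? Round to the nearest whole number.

Age-specific rates per 1,000 for District 1: 110.607, 111.942, 53.177, 54.358, 44.336, 25.033, 14.449.
Expected unemployed persons = Σ (standard pop × age-specific rate ÷ 1,000)
= 6,500×110.607/1,000 + 7,300×111.942/1,000 + 7,300×53.177/1,000 + 5,200×54.358/1,000 + 2,900×44.336/1,000 + 3,200×25.033/1,000 + 2,700×14.449/1,000
= 718.94 + 817.18 + 388.19 + 282.66 + 128.58 + 80.10 + 39.01 = 2454.67.

2455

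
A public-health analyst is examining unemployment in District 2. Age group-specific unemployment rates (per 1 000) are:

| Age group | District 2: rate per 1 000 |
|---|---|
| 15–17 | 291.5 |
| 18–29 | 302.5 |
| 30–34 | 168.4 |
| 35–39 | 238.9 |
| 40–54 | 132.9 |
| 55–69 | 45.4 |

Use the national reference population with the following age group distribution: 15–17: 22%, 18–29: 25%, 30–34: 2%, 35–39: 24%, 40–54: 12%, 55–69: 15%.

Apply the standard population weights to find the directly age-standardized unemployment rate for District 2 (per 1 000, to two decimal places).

223.22

Standard weights: 0.22, 0.25, 0.02, 0.24, 0.12, 0.15.
Standardized rate: 0.2200×291.5 + 0.2500×302.5 + 0.0200×168.4 + 0.2400×238.9 + 0.1200×132.9 + 0.1500×45.4 = 223.2170 per 1 000.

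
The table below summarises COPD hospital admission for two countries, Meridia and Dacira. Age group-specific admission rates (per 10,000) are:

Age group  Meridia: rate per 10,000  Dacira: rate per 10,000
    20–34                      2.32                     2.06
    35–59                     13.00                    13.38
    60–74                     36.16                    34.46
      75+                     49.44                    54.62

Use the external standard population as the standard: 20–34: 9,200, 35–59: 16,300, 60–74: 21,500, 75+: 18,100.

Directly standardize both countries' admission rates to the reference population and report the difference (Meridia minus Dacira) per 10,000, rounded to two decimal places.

-0.94

Standard total = 65,100; weights = 0.1413, 0.2504, 0.3303, 0.2780.
Meridia: 0.1413×2.32 + 0.2504×13.00 + 0.3303×36.16 + 0.2780×49.44 = 29.2711 per 10,000.
Dacira: 0.1413×2.06 + 0.2504×13.38 + 0.3303×34.46 + 0.2780×54.62 = 30.2083 per 10,000.
Difference = 29.2711 − 30.2083 = -0.9372.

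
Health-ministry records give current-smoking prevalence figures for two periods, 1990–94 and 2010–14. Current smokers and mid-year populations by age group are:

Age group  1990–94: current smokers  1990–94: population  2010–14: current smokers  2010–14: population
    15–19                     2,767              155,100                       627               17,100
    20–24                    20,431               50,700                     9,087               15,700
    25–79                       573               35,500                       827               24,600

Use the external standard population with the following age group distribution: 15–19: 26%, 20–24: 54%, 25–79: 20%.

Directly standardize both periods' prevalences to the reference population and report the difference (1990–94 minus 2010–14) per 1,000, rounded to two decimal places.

Age-specific rates per 1,000 for 1990–94: 17.840, 402.978, 16.141.
For 2010–14: 36.667, 578.790, 33.618.
Standard weights: 0.26, 0.54, 0.20.
1990–94: 0.2600×17.840 + 0.5400×402.978 + 0.2000×16.141 = 225.4749 per 1,000.
2010–14: 0.2600×36.667 + 0.5400×578.790 + 0.2000×33.618 = 328.8034 per 1,000.
Difference = 225.4749 − 328.8034 = -103.3285.

-103.33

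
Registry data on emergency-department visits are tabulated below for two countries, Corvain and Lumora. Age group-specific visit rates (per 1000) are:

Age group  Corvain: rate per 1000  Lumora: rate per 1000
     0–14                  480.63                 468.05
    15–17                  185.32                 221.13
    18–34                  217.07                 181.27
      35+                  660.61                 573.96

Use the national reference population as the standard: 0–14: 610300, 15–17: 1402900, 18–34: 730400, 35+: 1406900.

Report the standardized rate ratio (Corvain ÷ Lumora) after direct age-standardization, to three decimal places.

Standard total = 4150500; weights = 0.1470, 0.3380, 0.1760, 0.3390.
Corvain: 0.1470×480.63 + 0.3380×185.32 + 0.1760×217.07 + 0.3390×660.61 = 395.4401 per 1000.
Lumora: 0.1470×468.05 + 0.3380×221.13 + 0.1760×181.27 + 0.3390×573.96 = 370.0224 per 1000.
Ratio = 395.4401 ÷ 370.0224 = 1.06869.

1.069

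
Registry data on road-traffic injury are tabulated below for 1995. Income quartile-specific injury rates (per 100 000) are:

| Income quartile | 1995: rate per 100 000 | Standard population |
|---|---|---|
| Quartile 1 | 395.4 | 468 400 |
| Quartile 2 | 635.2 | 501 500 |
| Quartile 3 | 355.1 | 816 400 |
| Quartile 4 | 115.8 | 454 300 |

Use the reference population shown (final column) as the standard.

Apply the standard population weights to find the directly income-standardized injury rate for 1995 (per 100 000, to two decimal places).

377.70

Standard total = 2 240 600; weights = 0.2091, 0.2238, 0.3644, 0.2028.
Standardized rate: 0.2091×395.4 + 0.2238×635.2 + 0.3644×355.1 + 0.2028×115.8 = 377.6978 per 100 000.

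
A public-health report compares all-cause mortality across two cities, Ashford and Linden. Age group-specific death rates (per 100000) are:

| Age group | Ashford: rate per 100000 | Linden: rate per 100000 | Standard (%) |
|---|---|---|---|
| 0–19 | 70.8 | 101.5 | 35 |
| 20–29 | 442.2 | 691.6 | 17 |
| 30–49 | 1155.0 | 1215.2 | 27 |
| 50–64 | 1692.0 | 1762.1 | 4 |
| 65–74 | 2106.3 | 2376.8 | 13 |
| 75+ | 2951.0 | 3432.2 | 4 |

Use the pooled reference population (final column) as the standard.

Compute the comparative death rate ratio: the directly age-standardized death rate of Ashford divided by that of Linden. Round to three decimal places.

0.873

Standard weights: 0.35, 0.17, 0.27, 0.04, 0.13, 0.04.
Ashford: 0.3500×70.8 + 0.1700×442.2 + 0.2700×1155.0 + 0.0400×1692.0 + 0.1300×2106.3 + 0.0400×2951.0 = 871.3430 per 100000.
Linden: 0.3500×101.5 + 0.1700×691.6 + 0.2700×1215.2 + 0.0400×1762.1 + 0.1300×2376.8 + 0.0400×3432.2 = 997.9570 per 100000.
Ratio = 871.3430 ÷ 997.9570 = 0.87313.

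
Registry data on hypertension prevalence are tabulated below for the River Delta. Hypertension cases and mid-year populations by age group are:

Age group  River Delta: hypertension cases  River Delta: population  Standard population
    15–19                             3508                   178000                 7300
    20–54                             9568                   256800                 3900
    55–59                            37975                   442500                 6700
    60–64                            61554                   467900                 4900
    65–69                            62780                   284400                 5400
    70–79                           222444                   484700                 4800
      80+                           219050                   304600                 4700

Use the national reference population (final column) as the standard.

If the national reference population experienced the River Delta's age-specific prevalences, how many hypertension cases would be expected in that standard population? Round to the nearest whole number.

8284

Age-specific rates per 1000 for the River Delta: 19.708, 37.259, 85.819, 131.554, 220.745, 458.931, 719.140.
Expected hypertension cases = Σ (standard pop × age-specific rate ÷ 1000)
= 7300×19.708/1000 + 3900×37.259/1000 + 6700×85.819/1000 + 4900×131.554/1000 + 5400×220.745/1000 + 4800×458.931/1000 + 4700×719.140/1000
= 143.87 + 145.31 + 574.99 + 644.61 + 1192.03 + 2202.87 + 3379.96 = 8283.63.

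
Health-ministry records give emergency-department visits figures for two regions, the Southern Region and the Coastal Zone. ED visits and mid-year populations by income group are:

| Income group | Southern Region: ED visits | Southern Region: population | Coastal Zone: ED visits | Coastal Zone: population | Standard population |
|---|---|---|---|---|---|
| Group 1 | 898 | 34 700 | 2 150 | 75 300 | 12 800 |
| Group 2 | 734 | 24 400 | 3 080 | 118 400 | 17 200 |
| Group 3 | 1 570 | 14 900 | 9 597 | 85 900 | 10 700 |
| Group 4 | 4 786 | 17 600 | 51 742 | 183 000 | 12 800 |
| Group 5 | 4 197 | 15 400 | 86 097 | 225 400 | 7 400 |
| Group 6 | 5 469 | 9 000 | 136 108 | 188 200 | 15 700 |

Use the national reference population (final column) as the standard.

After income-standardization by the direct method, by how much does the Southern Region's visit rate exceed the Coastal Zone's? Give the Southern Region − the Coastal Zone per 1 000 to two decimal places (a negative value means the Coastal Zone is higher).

Income-specific rates per 1 000 for the Southern Region: 25.879, 30.082, 105.369, 271.932, 272.532, 607.667.
For the Coastal Zone: 28.552, 26.014, 111.723, 282.743, 381.974, 723.209.
Standard total = 76 600; weights = 0.1671, 0.2245, 0.1397, 0.1671, 0.0966, 0.2050.
The Southern Region: 0.1671×25.879 + 0.2245×30.082 + 0.1397×105.369 + 0.1671×271.932 + 0.0966×272.532 + 0.2050×607.667 = 222.1142 per 1 000.
The Coastal Zone: 0.1671×28.552 + 0.2245×26.014 + 0.1397×111.723 + 0.1671×282.743 + 0.0966×381.974 + 0.2050×723.209 = 258.5959 per 1 000.
Difference = 222.1142 − 258.5959 = -36.4818.

-36.48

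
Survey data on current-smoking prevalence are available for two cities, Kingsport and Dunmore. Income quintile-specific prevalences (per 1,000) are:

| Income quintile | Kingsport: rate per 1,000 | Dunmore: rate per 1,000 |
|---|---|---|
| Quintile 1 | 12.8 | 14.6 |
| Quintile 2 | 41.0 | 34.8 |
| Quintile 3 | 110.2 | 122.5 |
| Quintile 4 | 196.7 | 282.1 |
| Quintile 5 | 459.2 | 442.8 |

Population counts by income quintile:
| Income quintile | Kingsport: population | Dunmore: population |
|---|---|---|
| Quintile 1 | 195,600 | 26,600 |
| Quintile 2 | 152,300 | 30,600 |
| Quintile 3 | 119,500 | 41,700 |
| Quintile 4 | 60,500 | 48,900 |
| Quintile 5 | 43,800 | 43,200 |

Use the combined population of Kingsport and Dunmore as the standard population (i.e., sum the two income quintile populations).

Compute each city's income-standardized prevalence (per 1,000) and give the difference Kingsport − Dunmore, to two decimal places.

-12.02

Combined standard total = 762,700; weights = 0.2913, 0.2398, 0.2114, 0.1434, 0.1141.
Kingsport: 0.2913×12.8 + 0.2398×41.0 + 0.2114×110.2 + 0.1434×196.7 + 0.1141×459.2 = 117.4468 per 1,000.
Dunmore: 0.2913×14.6 + 0.2398×34.8 + 0.2114×122.5 + 0.1434×282.1 + 0.1141×442.8 = 129.4629 per 1,000.
Difference = 117.4468 − 129.4629 = -12.0161.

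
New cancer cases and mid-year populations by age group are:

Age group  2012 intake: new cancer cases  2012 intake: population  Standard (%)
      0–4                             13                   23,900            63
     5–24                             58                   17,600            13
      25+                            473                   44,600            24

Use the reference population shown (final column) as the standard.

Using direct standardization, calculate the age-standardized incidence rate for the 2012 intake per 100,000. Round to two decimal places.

331.64

Age-specific rates per 100,000 for the 2012 intake: 54.39, 329.55, 1060.54.
Standard weights: 0.63, 0.13, 0.24.
Standardized rate: 0.6300×54.39 + 0.1300×329.55 + 0.2400×1060.54 = 331.6378 per 100,000.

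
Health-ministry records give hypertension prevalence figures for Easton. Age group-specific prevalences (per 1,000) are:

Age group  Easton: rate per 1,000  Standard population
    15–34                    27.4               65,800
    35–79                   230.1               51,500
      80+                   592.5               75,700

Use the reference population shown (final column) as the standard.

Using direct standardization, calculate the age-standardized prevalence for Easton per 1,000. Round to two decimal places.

Standard total = 193,000; weights = 0.3409, 0.2668, 0.3922.
Standardized rate: 0.3409×27.4 + 0.2668×230.1 + 0.3922×592.5 = 303.1364 per 1,000.

303.14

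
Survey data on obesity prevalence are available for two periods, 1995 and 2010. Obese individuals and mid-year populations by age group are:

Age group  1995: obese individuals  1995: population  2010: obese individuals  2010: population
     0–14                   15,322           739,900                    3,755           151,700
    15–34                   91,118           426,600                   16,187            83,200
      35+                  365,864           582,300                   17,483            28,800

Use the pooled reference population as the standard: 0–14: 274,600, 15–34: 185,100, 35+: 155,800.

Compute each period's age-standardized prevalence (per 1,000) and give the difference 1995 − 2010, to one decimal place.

9.3

Age-specific rates per 1,000 for 1995: 20.708, 213.591, 628.308.
For 2010: 24.753, 194.555, 607.049.
Standard total = 615,500; weights = 0.4461, 0.3007, 0.2531.
1995: 0.4461×20.708 + 0.3007×213.591 + 0.2531×628.308 = 232.5145 per 1,000.
2010: 0.4461×24.753 + 0.3007×194.555 + 0.2531×607.049 = 223.2128 per 1,000.
Difference = 232.5145 − 223.2128 = 9.3017.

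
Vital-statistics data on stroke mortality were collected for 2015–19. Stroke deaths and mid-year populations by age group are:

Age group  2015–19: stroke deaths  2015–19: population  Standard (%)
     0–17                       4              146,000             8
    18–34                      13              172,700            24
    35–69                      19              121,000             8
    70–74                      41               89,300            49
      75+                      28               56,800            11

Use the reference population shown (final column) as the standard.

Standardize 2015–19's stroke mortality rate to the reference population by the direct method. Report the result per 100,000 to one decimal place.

Age-specific rates per 100,000 for 2015–19: 2.74, 7.53, 15.70, 45.91, 49.30.
Standard weights: 0.08, 0.24, 0.08, 0.49, 0.11.
Standardized rate: 0.0800×2.74 + 0.2400×7.53 + 0.0800×15.70 + 0.4900×45.91 + 0.1100×49.30 = 31.2017 per 100,000.

31.2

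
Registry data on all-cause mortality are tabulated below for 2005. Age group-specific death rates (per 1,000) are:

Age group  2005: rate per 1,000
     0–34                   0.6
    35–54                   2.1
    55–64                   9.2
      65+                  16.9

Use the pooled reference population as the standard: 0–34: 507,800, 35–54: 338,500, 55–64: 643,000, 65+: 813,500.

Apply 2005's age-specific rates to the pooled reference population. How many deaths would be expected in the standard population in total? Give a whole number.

20679

Expected deaths = Σ (standard pop × age-specific rate ÷ 1,000)
= 507,800×0.6/1,000 + 338,500×2.1/1,000 + 643,000×9.2/1,000 + 813,500×16.9/1,000
= 304.68 + 710.85 + 5915.60 + 13748.15 = 20679.28.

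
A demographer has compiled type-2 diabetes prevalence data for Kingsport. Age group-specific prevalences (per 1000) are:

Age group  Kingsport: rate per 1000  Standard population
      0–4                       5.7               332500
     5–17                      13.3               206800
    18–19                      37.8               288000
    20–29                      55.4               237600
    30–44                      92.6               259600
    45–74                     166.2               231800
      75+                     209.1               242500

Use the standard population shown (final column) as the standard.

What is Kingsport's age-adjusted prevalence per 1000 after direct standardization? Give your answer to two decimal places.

78.92

Standard total = 1798800; weights = 0.1848, 0.1150, 0.1601, 0.1321, 0.1443, 0.1289, 0.1348.
Standardized rate: 0.1848×5.7 + 0.1150×13.3 + 0.1601×37.8 + 0.1321×55.4 + 0.1443×92.6 + 0.1289×166.2 + 0.1348×209.1 = 78.9226 per 1000.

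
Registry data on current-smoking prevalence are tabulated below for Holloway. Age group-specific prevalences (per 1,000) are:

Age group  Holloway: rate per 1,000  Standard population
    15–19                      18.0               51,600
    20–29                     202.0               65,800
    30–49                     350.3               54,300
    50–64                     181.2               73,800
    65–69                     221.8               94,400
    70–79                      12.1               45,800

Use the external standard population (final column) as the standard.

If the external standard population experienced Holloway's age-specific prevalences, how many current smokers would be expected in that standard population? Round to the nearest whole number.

68106

Expected current smokers = Σ (standard pop × age-specific rate ÷ 1,000)
= 51,600×18.0/1,000 + 65,800×202.0/1,000 + 54,300×350.3/1,000 + 73,800×181.2/1,000 + 94,400×221.8/1,000 + 45,800×12.1/1,000
= 928.80 + 13291.60 + 19021.29 + 13372.56 + 20937.92 + 554.18 = 68106.35.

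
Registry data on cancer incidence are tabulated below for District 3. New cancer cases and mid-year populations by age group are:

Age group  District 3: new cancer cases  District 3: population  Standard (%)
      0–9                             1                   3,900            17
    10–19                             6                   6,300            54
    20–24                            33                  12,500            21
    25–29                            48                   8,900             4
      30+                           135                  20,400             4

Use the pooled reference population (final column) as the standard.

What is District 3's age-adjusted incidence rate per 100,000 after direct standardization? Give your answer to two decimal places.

159.27

Age-specific rates per 100,000 for District 3: 25.64, 95.24, 264.00, 539.33, 661.76.
Standard weights: 0.17, 0.54, 0.21, 0.04, 0.04.
Standardized rate: 0.1700×25.64 + 0.5400×95.24 + 0.2100×264.00 + 0.0400×539.33 + 0.0400×661.76 = 159.2712 per 100,000.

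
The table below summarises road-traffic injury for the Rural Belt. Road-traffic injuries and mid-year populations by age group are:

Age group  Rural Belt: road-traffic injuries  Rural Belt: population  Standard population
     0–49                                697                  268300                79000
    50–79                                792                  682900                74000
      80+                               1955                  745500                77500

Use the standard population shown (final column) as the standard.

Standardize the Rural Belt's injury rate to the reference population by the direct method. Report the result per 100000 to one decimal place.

214.4

Age-specific rates per 100000 for the Rural Belt: 259.78, 115.98, 262.24.
Standard total = 230500; weights = 0.3427, 0.3210, 0.3362.
Standardized rate: 0.3427×259.78 + 0.3210×115.98 + 0.3362×262.24 = 214.4414 per 100000.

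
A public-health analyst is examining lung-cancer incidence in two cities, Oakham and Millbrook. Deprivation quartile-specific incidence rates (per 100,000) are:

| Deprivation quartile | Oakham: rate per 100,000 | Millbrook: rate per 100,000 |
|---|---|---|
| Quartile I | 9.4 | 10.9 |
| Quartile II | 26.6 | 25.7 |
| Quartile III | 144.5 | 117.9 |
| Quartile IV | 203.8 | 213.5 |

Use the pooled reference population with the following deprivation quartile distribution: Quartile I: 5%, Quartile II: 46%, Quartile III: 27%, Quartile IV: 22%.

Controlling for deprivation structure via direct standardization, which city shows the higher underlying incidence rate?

Standard weights: 0.05, 0.46, 0.27, 0.22.
Oakham: 0.0500×9.4 + 0.4600×26.6 + 0.2700×144.5 + 0.2200×203.8 = 96.5570 per 100,000.
Millbrook: 0.0500×10.9 + 0.4600×25.7 + 0.2700×117.9 + 0.2200×213.5 = 91.1700 per 100,000.

Oakham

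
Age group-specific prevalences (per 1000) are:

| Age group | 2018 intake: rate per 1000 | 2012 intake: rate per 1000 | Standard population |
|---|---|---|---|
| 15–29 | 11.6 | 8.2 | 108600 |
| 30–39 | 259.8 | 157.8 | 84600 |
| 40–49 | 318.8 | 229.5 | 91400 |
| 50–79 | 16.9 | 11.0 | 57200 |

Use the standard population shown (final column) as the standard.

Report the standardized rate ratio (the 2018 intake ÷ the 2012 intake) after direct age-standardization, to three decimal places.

Standard total = 341800; weights = 0.3177, 0.2475, 0.2674, 0.1673.
The 2018 intake: 0.3177×11.6 + 0.2475×259.8 + 0.2674×318.8 + 0.1673×16.9 = 156.0674 per 1000.
The 2012 intake: 0.3177×8.2 + 0.2475×157.8 + 0.2674×229.5 + 0.1673×11.0 = 104.8739 per 1000.
Ratio = 156.0674 ÷ 104.8739 = 1.48814.

1.488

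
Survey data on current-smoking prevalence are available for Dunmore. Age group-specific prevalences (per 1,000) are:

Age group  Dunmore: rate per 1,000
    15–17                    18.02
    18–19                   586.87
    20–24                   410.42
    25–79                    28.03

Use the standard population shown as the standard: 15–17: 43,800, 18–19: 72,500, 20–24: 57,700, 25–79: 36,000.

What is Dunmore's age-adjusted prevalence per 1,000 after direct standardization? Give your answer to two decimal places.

323.94

Standard total = 210,000; weights = 0.2086, 0.3452, 0.2748, 0.1714.
Standardized rate: 0.2086×18.02 + 0.3452×586.87 + 0.2748×410.42 + 0.1714×28.03 = 323.9413 per 1,000.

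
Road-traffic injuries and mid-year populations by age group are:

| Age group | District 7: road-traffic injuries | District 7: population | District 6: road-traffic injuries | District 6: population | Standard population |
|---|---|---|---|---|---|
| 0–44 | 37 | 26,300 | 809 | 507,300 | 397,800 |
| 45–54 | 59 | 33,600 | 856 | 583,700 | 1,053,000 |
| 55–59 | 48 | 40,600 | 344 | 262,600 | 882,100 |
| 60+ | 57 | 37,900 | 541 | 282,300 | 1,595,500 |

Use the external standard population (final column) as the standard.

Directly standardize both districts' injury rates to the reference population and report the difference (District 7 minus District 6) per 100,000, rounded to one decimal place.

-13.8

Age-specific rates per 100,000 for District 7: 140.68, 175.60, 118.23, 150.40.
For District 6: 159.47, 146.65, 131.00, 191.64.
Standard total = 3,928,400; weights = 0.1013, 0.2680, 0.2245, 0.4061.
District 7: 0.1013×140.68 + 0.2680×175.60 + 0.2245×118.23 + 0.4061×150.40 = 148.9436 per 100,000.
District 6: 0.1013×159.47 + 0.2680×146.65 + 0.2245×131.00 + 0.4061×191.64 = 162.7064 per 100,000.
Difference = 148.9436 − 162.7064 = -13.7628.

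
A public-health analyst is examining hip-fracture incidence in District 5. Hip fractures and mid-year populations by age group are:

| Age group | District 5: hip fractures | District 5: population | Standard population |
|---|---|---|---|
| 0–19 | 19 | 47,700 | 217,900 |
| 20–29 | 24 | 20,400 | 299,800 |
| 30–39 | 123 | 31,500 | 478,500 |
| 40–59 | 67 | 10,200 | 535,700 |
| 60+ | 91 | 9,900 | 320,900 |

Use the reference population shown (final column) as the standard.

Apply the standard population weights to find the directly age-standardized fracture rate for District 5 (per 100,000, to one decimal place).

Age-specific rates per 100,000 for District 5: 39.83, 117.65, 390.48, 656.86, 919.19.
Standard total = 1,852,800; weights = 0.1176, 0.1618, 0.2583, 0.2891, 0.1732.
Standardized rate: 0.1176×39.83 + 0.1618×117.65 + 0.2583×390.48 + 0.2891×656.86 + 0.1732×919.19 = 473.6847 per 100,000.

473.7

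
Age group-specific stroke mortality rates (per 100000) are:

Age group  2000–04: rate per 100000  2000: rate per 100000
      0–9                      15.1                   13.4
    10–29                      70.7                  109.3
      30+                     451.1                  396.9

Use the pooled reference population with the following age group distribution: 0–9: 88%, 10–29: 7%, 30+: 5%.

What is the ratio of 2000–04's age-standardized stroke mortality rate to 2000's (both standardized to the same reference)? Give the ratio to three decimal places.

Standard weights: 0.88, 0.07, 0.05.
2000–04: 0.8800×15.1 + 0.0700×70.7 + 0.0500×451.1 = 40.7920 per 100000.
2000: 0.8800×13.4 + 0.0700×109.3 + 0.0500×396.9 = 39.2880 per 100000.
Ratio = 40.7920 ÷ 39.2880 = 1.03828.

1.038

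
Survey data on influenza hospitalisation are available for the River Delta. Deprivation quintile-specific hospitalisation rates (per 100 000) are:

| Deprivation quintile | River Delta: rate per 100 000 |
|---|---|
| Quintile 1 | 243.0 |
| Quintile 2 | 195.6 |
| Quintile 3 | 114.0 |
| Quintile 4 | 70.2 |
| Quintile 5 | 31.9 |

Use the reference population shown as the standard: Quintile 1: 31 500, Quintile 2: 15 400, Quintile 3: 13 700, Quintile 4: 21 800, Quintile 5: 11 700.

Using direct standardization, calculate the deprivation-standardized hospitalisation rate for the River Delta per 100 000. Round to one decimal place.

Standard total = 94 100; weights = 0.3348, 0.1637, 0.1456, 0.2317, 0.1243.
Standardized rate: 0.3348×243.0 + 0.1637×195.6 + 0.1456×114.0 + 0.2317×70.2 + 0.1243×31.9 = 150.1820 per 100 000.

150.2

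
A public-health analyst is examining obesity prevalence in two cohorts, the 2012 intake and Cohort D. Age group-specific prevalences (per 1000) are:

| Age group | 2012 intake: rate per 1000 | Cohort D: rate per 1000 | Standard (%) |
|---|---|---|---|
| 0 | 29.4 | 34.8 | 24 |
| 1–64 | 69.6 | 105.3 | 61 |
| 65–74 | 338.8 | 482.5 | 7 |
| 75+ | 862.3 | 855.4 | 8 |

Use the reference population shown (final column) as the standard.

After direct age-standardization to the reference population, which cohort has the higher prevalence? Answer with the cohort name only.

Standard weights: 0.24, 0.61, 0.07, 0.08.
The 2012 intake: 0.2400×29.4 + 0.6100×69.6 + 0.0700×338.8 + 0.0800×862.3 = 142.2120 per 1000.
Cohort D: 0.2400×34.8 + 0.6100×105.3 + 0.0700×482.5 + 0.0800×855.4 = 174.7920 per 1000.

Cohort D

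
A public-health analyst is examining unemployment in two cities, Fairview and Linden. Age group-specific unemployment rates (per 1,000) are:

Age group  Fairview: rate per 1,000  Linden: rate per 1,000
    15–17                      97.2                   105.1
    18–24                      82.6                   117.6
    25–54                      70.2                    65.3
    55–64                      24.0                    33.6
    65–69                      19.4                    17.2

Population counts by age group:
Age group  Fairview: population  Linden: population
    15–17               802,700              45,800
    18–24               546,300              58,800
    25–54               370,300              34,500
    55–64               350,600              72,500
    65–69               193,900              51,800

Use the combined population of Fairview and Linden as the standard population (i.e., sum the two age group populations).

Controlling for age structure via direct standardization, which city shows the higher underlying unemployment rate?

Linden

Combined standard total = 2,527,200; weights = 0.3357, 0.2394, 0.1602, 0.1674, 0.0972.
Fairview: 0.3357×97.2 + 0.2394×82.6 + 0.1602×70.2 + 0.1674×24.0 + 0.0972×19.4 = 69.5605 per 1,000.
Linden: 0.3357×105.1 + 0.2394×117.6 + 0.1602×65.3 + 0.1674×33.6 + 0.0972×17.2 = 81.2016 per 1,000.
The crude rates (71.26 vs 65.71) would put Fairview higher, but that reflects its age composition; once standardized to a common age structure, Linden has the higher underlying rate.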